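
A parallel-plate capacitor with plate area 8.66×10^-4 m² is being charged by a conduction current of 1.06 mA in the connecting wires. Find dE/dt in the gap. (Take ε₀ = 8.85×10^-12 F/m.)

Charge continuity gives I_d = I = 1.06×10^-3 A between the plates.
Since I_d = ε₀ A dE/dt, dE/dt = I_d/(ε₀A) = (1.06×10^-3)/((8.85×10^-12)(8.66×10^-4)) = 1.38×10^11 V/(m·s).

1.38×10^11 V/(m·s)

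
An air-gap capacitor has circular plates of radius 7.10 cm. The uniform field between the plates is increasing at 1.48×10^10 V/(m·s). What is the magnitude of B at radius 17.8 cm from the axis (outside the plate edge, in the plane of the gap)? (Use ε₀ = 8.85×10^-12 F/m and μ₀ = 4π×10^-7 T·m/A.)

Through the whole plate area (πR² = 0.01584 m²), I_d = ε₀ πR² dE/dt = 2.075×10^-3 A.
Outside the plates the loop encloses all of I_d, so B·2πr = μ₀ I_d and B = 2.33×10^-9 T.

2.33×10^-9 T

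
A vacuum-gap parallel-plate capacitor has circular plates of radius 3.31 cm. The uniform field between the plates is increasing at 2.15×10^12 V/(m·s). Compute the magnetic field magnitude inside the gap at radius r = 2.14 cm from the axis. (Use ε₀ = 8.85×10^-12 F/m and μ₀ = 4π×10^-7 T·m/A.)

Through the whole plate area (πR² = 3.442×10^-3 m²), I_d = ε₀ πR² dE/dt = 0.06549 A.
An Ampèrian loop of radius r encloses a fraction (r/R)² of I_d. Then B·2πr = μ₀ I_d (r/R)², giving B = μ₀ I_d r/(2πR²) = 2.56×10^-7 T.

2.56×10^-7 T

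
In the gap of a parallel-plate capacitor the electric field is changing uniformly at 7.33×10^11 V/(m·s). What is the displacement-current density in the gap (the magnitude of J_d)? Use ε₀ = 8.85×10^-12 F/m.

6.49 A/m²

J_d = ε₀ dE/dt = (8.85×10^-12)(7.33×10^11) = 6.49 A/m².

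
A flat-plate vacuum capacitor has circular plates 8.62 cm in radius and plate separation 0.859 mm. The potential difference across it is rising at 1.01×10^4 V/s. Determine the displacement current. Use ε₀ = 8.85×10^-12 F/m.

C = ε₀A/d = (8.85×10^-12)(0.02334)/(8.59×10^-4) = 2.405×10^-10 F.
I_d = C dV/dt = (2.405×10^-10)(1.01×10^4) = 2.43×10^-6 A.

2.43×10^-6 A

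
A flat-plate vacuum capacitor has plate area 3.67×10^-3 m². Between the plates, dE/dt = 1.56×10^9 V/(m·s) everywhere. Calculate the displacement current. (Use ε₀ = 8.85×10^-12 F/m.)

5.07×10^-5 A

The displacement current is ε₀ times dΦ_E/dt = ε₀ A dE/dt = (8.85×10^-12)(3.67×10^-3)(1.56×10^9) = 5.07×10^-5 A.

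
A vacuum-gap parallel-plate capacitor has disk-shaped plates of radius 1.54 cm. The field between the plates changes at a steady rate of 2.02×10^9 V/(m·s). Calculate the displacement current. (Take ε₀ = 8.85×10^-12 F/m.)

1.33×10^-5 A

I_d = ε₀ A (dE/dt) = (8.85×10^-12)(7.451×10^-4 m²)(2.02×10^9) = 1.33×10^-5 A.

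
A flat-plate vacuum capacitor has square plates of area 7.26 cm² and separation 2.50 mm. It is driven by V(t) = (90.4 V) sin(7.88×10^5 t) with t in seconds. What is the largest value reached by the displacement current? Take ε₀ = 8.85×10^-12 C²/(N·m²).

(dE/dt)_max = V₀ω/d = 2.849×10^10 V/(m·s); ω = 7.88×10^5 rad/s.
I_d,max = ε₀ A (dE/dt)_max = (8.85×10^-12)(7.26×10^-4)(2.849×10^10) = 1.83×10^-4 A.

1.83×10^-4 A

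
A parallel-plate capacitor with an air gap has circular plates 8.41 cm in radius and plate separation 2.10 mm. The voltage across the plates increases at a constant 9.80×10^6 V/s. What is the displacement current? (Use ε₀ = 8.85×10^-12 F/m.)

9.18×10^-4 A

C = ε₀A/d = (8.85×10^-12)(0.02222)/(2.10×10^-3) = 9.364×10^-11 F.
I_d = C dV/dt = (9.364×10^-11)(9.80×10^6) = 9.18×10^-4 A.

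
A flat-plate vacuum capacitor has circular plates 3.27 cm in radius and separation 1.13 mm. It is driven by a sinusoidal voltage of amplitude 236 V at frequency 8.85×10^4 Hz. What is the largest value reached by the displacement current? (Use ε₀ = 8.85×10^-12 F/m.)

3.45×10^-3 A

C = ε₀A/d = (8.85×10^-12)(3.359×10^-3)/(1.13×10^-3) = 2.631×10^-11 F; ω = 2πf = 5.561×10^5 rad/s.
I_d = C dV/dt, so |I_d|_max = C V₀ ω = (2.631×10^-11)(236)(5.561×10^5) = 3.45×10^-3 A.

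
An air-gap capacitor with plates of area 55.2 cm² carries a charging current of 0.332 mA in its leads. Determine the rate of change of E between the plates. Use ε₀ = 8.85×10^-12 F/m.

6.80×10^9 V/(m·s)

Charge continuity gives I_d = I = 3.32×10^-4 A between the plates.
Then dE/dt = I_d/(ε₀A) = 6.80×10^9 V/(m·s).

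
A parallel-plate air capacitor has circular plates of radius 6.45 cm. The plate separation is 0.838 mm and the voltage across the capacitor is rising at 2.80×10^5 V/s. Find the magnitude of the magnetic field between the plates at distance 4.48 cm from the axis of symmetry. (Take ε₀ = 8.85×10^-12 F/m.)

dE/dt = (dV/dt)/d = 3.341×10^8 V/(m·s); I_d = ε₀(πR²)(dE/dt) = (8.85×10^-12)(0.01307)(3.341×10^8) = 3.865×10^-5 A.
For r < R the Ampère–Maxwell law gives B(2πr) = μ₀ I_d (r²/R²), so B = μ₀ I_d r/(2πR²) = (4π×10^-7)(3.865×10^-5)(0.0448)/(2π·0.0645²) = 8.32×10^-11 T.

8.32×10^-11 T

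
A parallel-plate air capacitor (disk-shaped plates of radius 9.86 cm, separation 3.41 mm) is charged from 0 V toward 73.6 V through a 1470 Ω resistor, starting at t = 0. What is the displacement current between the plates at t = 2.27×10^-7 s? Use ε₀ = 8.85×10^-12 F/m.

With C = ε₀A/d = (8.85×10^-12)(0.03054)/(3.41×10^-3) = 7.926×10^-11 F, the time constant is τ = RC = 1.165×10^-7 s, so t/τ = 1.948 and e^(−t/τ) = 0.1426.
I_d = I_cond = (V₀/R) e^(−t/τ) = (0.05007)(0.1426) = 7.14×10^-3 A.

7.14×10^-3 A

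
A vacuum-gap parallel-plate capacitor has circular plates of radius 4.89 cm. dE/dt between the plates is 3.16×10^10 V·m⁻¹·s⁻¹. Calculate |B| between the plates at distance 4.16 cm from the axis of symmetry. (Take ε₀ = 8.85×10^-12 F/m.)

Total displacement current: I_d = ε₀(πR²)(dE/dt) = (8.85×10^-12)(7.512×10^-3)(3.16×10^10) = 2.101×10^-3 A.
For r < R the Ampère–Maxwell law gives B(2πr) = μ₀ I_d (r²/R²), so B = μ₀ I_d r/(2πR²) = (4π×10^-7)(2.101×10^-3)(0.0416)/(2π·0.0489²) = 7.31×10^-9 T.

7.31×10^-9 T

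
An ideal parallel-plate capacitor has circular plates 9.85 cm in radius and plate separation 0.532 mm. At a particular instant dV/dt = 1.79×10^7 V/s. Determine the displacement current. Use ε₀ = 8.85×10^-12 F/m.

9.08×10^-3 A

E = V/d so dE/dt = (dV/dt)/d = 3.365×10^10 V/(m·s), and I_d = ε₀ A dE/dt = (8.85×10^-12)(0.03048)(3.365×10^10) = 9.08×10^-3 A.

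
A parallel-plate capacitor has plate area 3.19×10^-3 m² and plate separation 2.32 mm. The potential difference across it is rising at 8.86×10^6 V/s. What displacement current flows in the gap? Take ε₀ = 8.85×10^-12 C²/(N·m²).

C = ε₀A/d = (8.85×10^-12)(3.19×10^-3)/(2.32×10^-3) = 1.217×10^-11 F.
I_d = C dV/dt = (1.217×10^-11)(8.86×10^6) = 1.08×10^-4 A.

1.08×10^-4 A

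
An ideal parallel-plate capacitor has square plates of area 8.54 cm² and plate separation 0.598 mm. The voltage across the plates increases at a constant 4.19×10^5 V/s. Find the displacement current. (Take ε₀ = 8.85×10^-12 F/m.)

E = V/d so dE/dt = (dV/dt)/d = 7.007×10^8 V/(m·s), and I_d = ε₀ A dE/dt = (8.85×10^-12)(8.54×10^-4)(7.007×10^8) = 5.30×10^-6 A.

5.30×10^-6 A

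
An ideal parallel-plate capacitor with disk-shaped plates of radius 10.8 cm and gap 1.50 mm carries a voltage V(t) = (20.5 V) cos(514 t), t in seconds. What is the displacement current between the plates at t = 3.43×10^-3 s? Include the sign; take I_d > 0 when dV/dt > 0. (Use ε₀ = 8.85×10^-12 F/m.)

-2.24×10^-6 A

C = ε₀A/d = (8.85×10^-12)(0.03664)/(1.50×10^-3) = 2.162×10^-10 F. dV/dt = V₀ω·−sin(ωt); at ωt = 1.76302 rad this factor is -0.9816.
I_d = C dV/dt = (2.162×10^-10)(20.5)(514)(-0.9816) = -2.24×10^-6 A.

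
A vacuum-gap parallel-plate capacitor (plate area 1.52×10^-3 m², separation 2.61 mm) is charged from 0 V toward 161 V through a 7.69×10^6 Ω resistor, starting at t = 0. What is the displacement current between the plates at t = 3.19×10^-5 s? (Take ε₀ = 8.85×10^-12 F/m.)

9.36×10^-6 A

With C = ε₀A/d = (8.85×10^-12)(1.52×10^-3)/(2.61×10^-3) = 5.154×10^-12 F, the time constant is τ = RC = 3.963×10^-5 s, so t/τ = 0.8049 and e^(−t/τ) = 0.4471.
I_d = I_cond = (V₀/R) e^(−t/τ) = (2.094×10^-5)(0.4471) = 9.36×10^-6 A.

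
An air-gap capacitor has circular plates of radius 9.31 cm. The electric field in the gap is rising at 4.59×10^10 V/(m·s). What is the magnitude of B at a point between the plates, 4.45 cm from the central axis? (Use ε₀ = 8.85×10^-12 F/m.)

1.14×10^-8 T

I_d = ε₀ dΦ_E/dt = ε₀ πR² (dE/dt) = (8.85×10^-12)(0.02723)(4.59×10^10) = 0.01106 A through the full plate area.
An Ampèrian loop of radius r encloses a fraction (r/R)² of I_d. Then B·2πr = μ₀ I_d (r/R)², giving B = μ₀ I_d r/(2πR²) = 1.14×10^-8 T.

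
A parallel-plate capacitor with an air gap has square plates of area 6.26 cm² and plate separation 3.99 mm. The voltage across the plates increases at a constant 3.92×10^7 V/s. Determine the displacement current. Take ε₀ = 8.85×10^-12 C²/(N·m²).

C = ε₀A/d = (8.85×10^-12)(6.26×10^-4)/(3.99×10^-3) = 1.388×10^-12 F.
I_d = C dV/dt = (1.388×10^-12)(3.92×10^7) = 5.44×10^-5 A.

5.44×10^-5 A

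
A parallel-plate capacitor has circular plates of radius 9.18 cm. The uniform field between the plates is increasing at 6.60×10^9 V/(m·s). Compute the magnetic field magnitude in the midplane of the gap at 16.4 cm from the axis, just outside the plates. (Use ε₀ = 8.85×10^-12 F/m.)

1.89×10^-9 T

I_d = ε₀ dΦ_E/dt = ε₀ πR² (dE/dt) = (8.85×10^-12)(0.02647)(6.60×10^9) = 1.546×10^-3 A through the full plate area.
For r ≥ R the full I_d is enclosed: B = μ₀ I_d/(2πr) = (4π×10^-7)(1.546×10^-3)/(2π·0.164) = 1.89×10^-9 T.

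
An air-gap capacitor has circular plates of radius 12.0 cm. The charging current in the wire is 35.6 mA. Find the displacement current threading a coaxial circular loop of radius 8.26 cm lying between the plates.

By continuity the displacement current in the gap matches the conduction current: I_d = 0.0356 A.
Through an area πr² the displacement current is I_d·(πr²/πR²) = I_d (r/R)² = 0.0169 A.

0.0169 A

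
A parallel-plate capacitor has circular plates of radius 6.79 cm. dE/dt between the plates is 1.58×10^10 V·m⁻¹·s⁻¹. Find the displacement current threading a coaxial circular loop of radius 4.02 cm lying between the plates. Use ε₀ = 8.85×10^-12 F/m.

7.10×10^-4 A

Total displacement current: I_d = ε₀(πR²)(dE/dt) = (8.85×10^-12)(0.01448)(1.58×10^10) = 2.025×10^-3 A.
Since J_d is uniform, the enclosed fraction is (r/R)² = 0.3505, giving I_d,enc = 7.10×10^-4 A.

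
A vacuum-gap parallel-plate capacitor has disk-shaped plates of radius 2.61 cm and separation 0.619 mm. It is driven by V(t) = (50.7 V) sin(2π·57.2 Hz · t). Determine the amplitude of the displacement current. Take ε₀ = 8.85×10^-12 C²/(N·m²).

C = ε₀A/d = (8.85×10^-12)(2.140×10^-3)/(6.19×10^-4) = 3.060×10^-11 F; ω = 2πf = 359.4 rad/s.
I_d = C dV/dt, so |I_d|_max = C V₀ ω = (3.060×10^-11)(50.7)(359.4) = 5.58×10^-7 A.

5.58×10^-7 A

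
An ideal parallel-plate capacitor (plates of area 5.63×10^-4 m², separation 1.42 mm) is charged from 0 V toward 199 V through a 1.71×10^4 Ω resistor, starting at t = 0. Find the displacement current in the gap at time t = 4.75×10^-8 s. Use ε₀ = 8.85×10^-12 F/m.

With C = ε₀A/d = (8.85×10^-12)(5.63×10^-4)/(1.42×10^-3) = 3.509×10^-12 F, the time constant is τ = RC = 6.000×10^-8 s, so t/τ = 0.7917 and e^(−t/τ) = 0.4531.
I_d = I_cond = (V₀/R) e^(−t/τ) = (0.01164)(0.4531) = 5.27×10^-3 A.

5.27×10^-3 A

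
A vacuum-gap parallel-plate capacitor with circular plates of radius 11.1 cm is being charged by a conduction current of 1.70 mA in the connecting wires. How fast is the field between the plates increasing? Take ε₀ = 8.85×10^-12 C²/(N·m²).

4.96×10^9 V/(m·s)

The displacement current between the plates equals the conduction current, I_d = 1.70 mA.
Then dE/dt = I_d/(ε₀A) = 4.96×10^9 V/(m·s).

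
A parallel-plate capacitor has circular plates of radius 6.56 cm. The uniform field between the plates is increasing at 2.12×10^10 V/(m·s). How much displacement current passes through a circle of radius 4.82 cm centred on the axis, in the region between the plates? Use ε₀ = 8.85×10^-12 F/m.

1.37×10^-3 A

I_d = ε₀ dΦ_E/dt = ε₀ πR² (dE/dt) = (8.85×10^-12)(0.01352)(2.12×10^10) = 2.537×10^-3 A through the full plate area.
The field is uniform, so I_d,enc = I_d (r/R)² = (2.537×10^-3)(4.82/6.56)² = 1.37×10^-3 A.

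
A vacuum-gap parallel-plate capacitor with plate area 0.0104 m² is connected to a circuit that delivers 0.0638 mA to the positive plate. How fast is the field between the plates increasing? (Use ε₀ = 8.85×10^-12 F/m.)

By continuity, I_d in the gap equals the 0.0638 mA flowing in the wire.
Then dE/dt = I_d/(ε₀A) = 6.93×10^8 V/(m·s).

6.93×10^8 V/(m·s)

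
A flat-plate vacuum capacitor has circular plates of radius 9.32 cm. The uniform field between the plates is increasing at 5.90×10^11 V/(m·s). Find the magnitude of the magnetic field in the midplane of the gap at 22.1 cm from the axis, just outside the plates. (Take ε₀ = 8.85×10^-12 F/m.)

Total displacement current: I_d = ε₀(πR²)(dE/dt) = (8.85×10^-12)(0.02729)(5.90×10^11) = 0.1425 A.
For r ≥ R the full I_d is enclosed: B = μ₀ I_d/(2πr) = (4π×10^-7)(0.1425)/(2π·0.221) = 1.29×10^-7 T.

1.29×10^-7 T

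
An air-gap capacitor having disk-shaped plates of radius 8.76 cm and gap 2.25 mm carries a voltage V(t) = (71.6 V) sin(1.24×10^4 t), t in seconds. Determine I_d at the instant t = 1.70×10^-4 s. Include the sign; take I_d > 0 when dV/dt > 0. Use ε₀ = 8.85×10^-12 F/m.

-4.31×10^-5 A

C = ε₀A/d = (8.85×10^-12)(0.02411)/(2.25×10^-3) = 9.483×10^-11 F. dV/dt = V₀ω·cos(ωt); at ωt = 2.108 rad this factor is -0.5117.
I_d = C dV/dt = (9.483×10^-11)(71.6)(1.24×10^4)(-0.5117) = -4.31×10^-5 A.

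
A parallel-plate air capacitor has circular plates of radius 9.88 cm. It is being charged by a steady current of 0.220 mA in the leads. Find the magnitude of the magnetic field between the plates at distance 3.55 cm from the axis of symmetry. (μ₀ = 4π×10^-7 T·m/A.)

1.60×10^-10 T

Between the plates the displacement current equals the wire current: I_d = 0.220 mA = 2.20×10^-4 A.
For r < R the Ampère–Maxwell law gives B(2πr) = μ₀ I_d (r²/R²), so B = μ₀ I_d r/(2πR²) = (4π×10^-7)(2.20×10^-4)(0.0355)/(2π·0.0988²) = 1.60×10^-10 T.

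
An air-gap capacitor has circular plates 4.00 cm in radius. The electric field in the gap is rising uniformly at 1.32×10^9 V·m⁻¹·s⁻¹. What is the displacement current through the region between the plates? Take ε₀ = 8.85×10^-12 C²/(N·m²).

5.87×10^-5 A

I_d = ε₀ A (dE/dt) = (8.85×10^-12)(5.027×10^-3 m²)(1.32×10^9) = 5.87×10^-5 A.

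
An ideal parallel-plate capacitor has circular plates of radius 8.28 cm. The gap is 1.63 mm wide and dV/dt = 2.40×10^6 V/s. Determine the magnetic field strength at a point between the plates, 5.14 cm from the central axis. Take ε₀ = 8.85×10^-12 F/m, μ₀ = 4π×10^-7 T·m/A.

With E = V/d, dE/dt = 1.472×10^9 V/(m·s) and πR² = 0.02154 m², giving I_d = ε₀ πR² dE/dt = 2.806×10^-4 A.
For r < R the Ampère–Maxwell law gives B(2πr) = μ₀ I_d (r²/R²), so B = μ₀ I_d r/(2πR²) = (4π×10^-7)(2.806×10^-4)(0.0514)/(2π·0.0828²) = 4.21×10^-10 T.

4.21×10^-10 T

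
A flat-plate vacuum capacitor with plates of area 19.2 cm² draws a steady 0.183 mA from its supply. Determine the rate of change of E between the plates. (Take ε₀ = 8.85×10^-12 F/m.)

1.08×10^10 V/(m·s)

By continuity, I_d in the gap equals the 0.183 mA flowing in the wire.
Since I_d = ε₀ A dE/dt, dE/dt = I_d/(ε₀A) = (1.83×10^-4)/((8.85×10^-12)(1.92×10^-3)) = 1.08×10^10 V/(m·s).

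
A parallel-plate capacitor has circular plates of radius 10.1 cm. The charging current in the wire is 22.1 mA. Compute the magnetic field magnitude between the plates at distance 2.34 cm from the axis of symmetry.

1.01×10^-8 T

Between the plates the displacement current equals the wire current: I_d = 22.1 mA = 0.0221 A.
An Ampèrian loop of radius r encloses a fraction (r/R)² of I_d. Then B·2πr = μ₀ I_d (r/R)², giving B = μ₀ I_d r/(2πR²) = 1.01×10^-8 T.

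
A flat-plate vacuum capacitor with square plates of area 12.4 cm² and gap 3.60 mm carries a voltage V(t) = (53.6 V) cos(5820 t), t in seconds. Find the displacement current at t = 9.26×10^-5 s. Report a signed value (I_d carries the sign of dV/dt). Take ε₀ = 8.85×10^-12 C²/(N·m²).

-4.88×10^-7 A

dV/dt = (53.6)(5820)·−sin(0.538932) = -1.601×10^5 V/s.
I_d = C dV/dt with C = ε₀A/d = (8.85×10^-12)(1.24×10^-3)/(3.60×10^-3) = 3.048×10^-12 F, so I_d = (3.048×10^-12)(-1.601×10^5) = -4.88×10^-7 A.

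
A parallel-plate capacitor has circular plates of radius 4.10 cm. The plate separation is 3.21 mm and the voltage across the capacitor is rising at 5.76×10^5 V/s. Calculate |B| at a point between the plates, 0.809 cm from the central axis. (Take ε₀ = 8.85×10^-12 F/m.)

8.07×10^-12 T

With E = V/d, dE/dt = 1.794×10^8 V/(m·s) and πR² = 5.281×10^-3 m², giving I_d = ε₀ πR² dE/dt = 8.385×10^-6 A.
For r < R the Ampère–Maxwell law gives B(2πr) = μ₀ I_d (r²/R²), so B = μ₀ I_d r/(2πR²) = (4π×10^-7)(8.385×10^-6)(8.09×10^-3)/(2π·0.0410²) = 8.07×10^-12 T.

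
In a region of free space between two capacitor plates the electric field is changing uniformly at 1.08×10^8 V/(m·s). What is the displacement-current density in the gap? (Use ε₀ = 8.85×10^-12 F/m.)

J_d = ε₀ dE/dt = (8.85×10^-12)(1.08×10^8) = 9.56×10^-4 A/m².

9.56×10^-4 A/m²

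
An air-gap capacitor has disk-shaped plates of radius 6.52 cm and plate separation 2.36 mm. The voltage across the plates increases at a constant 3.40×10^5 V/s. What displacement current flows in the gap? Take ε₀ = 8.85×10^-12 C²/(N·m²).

The field between the plates is E = V/d, so dE/dt = (3.40×10^5)/(2.36×10^-3 m) = 1.441×10^8 V/(m·s).
I_d = ε₀ A (dE/dt) = (8.85×10^-12)(0.01336)(1.441×10^8) = 1.70×10^-5 A.

1.70×10^-5 A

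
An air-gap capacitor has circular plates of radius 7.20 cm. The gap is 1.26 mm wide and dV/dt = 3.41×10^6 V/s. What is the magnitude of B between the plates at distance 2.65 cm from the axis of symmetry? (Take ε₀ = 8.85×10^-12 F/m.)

3.99×10^-10 T

With E = V/d, dE/dt = 2.706×10^9 V/(m·s) and πR² = 0.01629 m², giving I_d = ε₀ πR² dE/dt = 3.901×10^-4 A.
∮B·dl = μ₀ I_d,enc with I_d,enc = I_d r²/R² = 5.284×10^-5 A; so B = μ₀ I_d,enc/(2πr) = 3.99×10^-10 T.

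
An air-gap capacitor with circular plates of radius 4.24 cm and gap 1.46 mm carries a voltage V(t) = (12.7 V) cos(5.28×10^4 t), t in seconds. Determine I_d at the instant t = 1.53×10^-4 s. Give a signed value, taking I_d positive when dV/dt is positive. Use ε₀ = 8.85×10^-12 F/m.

dV/dt = (12.7)(5.28×10^4)·−sin(8.0784) = -6.537×10^5 V/s.
I_d = C dV/dt with C = ε₀A/d = (8.85×10^-12)(5.648×10^-3)/(1.46×10^-3) = 3.424×10^-11 F, so I_d = (3.424×10^-11)(-6.537×10^5) = -2.24×10^-5 A.

-2.24×10^-5 A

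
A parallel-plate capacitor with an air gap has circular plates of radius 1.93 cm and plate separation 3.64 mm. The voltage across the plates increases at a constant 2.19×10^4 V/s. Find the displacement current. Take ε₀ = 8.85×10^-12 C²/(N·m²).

6.23×10^-8 A

The field between the plates is E = V/d, so dE/dt = (2.19×10^4)/(3.64×10^-3 m) = 6.016×10^6 V/(m·s).
I_d = ε₀ A (dE/dt) = (8.85×10^-12)(1.170×10^-3)(6.016×10^6) = 6.23×10^-8 A.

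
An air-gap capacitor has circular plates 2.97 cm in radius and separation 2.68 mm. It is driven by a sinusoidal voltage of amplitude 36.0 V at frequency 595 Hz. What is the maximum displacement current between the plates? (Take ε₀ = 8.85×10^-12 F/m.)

The displacement current equals the conduction current C dV/dt, which peaks at C V₀ ω.
With C = ε₀A/d = (8.85×10^-12)(2.771×10^-3)/(2.68×10^-3) = 9.151×10^-12 F and ω = 2πf = 3738 rad/s, I_d,max = (9.151×10^-12)(36.0)(3738) = 1.23×10^-6 A.

1.23×10^-6 A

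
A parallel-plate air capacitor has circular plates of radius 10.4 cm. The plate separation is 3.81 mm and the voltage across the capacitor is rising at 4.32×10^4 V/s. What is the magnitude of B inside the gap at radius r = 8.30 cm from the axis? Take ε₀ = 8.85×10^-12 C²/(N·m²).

5.23×10^-12 T

dE/dt = (dV/dt)/d = 1.134×10^7 V/(m·s); I_d = ε₀(πR²)(dE/dt) = (8.85×10^-12)(0.03398)(1.134×10^7) = 3.410×10^-6 A.
For r < R the Ampère–Maxwell law gives B(2πr) = μ₀ I_d (r²/R²), so B = μ₀ I_d r/(2πR²) = (4π×10^-7)(3.410×10^-6)(0.0830)/(2π·0.104²) = 5.23×10^-12 T.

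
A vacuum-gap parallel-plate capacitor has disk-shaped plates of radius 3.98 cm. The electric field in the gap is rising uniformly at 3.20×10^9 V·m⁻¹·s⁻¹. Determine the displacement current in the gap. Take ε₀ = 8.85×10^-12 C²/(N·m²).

1.41×10^-4 A

The displacement current is ε₀ times dΦ_E/dt = ε₀ A dE/dt = (8.85×10^-12)(4.976×10^-3)(3.20×10^9) = 1.41×10^-4 A.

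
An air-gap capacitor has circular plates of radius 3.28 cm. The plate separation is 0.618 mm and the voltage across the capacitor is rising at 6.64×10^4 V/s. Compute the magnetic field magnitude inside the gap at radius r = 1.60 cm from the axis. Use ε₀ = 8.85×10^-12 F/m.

I_d = C dV/dt with C = ε₀πR²/d = 4.840×10^-11 F, so I_d = (4.840×10^-11)(6.64×10^4) = 3.214×10^-6 A.
∮B·dl = μ₀ I_d,enc with I_d,enc = I_d r²/R² = 7.648×10^-7 A; so B = μ₀ I_d,enc/(2πr) = 9.56×10^-12 T.

9.56×10^-12 T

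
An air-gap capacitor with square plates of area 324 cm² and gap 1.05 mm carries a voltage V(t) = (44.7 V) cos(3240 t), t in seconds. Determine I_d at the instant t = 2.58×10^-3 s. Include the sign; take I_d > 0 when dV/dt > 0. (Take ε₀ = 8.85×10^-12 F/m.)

-3.46×10^-5 A

dV/dt = (44.7)(3240)·−sin(8.3592) = -1.267×10^5 V/s.
I_d = C dV/dt with C = ε₀A/d = (8.85×10^-12)(0.0324)/(1.05×10^-3) = 2.731×10^-10 F, so I_d = (2.731×10^-10)(-1.267×10^5) = -3.46×10^-5 A.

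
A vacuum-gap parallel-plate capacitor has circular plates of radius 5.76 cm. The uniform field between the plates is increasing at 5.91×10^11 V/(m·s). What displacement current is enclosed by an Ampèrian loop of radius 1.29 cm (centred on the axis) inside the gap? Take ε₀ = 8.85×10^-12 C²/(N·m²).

Through the whole plate area (πR² = 0.01042 m²), I_d = ε₀ πR² dE/dt = 0.05450 A.
Through an area πr² the displacement current is I_d·(πr²/πR²) = I_d (r/R)² = 2.73×10^-3 A.

2.73×10^-3 A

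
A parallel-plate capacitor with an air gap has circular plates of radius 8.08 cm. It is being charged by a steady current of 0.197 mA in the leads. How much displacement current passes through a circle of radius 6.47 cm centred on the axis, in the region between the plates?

1.26×10^-4 A

By continuity the displacement current in the gap matches the conduction current: I_d = 1.97×10^-4 A.
Since J_d is uniform, the enclosed fraction is (r/R)² = 0.6412, giving I_d,enc = 1.26×10^-4 A.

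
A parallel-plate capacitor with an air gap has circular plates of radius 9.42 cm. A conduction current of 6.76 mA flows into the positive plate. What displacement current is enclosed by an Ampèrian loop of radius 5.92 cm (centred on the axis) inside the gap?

2.67×10^-3 A

By continuity the displacement current in the gap matches the conduction current: I_d = 6.76×10^-3 A.
Since J_d is uniform, the enclosed fraction is (r/R)² = 0.3949, giving I_d,enc = 2.67×10^-3 A.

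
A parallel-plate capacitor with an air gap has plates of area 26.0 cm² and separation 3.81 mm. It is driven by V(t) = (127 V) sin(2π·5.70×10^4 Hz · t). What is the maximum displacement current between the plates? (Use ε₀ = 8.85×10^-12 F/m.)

2.75×10^-4 A

(dE/dt)_max = V₀ω/d = 1.194×10^10 V/(m·s); ω = 2πf = 3.581×10^5 rad/s.
I_d,max = ε₀ A (dE/dt)_max = (8.85×10^-12)(2.60×10^-3)(1.194×10^10) = 2.75×10^-4 A.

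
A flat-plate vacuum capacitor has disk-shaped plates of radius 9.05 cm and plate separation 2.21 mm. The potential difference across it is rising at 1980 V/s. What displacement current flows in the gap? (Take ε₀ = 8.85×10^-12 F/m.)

E = V/d so dE/dt = (dV/dt)/d = 8.959×10^5 V/(m·s), and I_d = ε₀ A dE/dt = (8.85×10^-12)(0.02573)(8.959×10^5) = 2.04×10^-7 A.

2.04×10^-7 A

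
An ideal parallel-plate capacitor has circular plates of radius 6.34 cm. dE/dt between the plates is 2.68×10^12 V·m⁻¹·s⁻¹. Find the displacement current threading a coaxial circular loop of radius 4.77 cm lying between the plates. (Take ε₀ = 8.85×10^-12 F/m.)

I_d = ε₀ dΦ_E/dt = ε₀ πR² (dE/dt) = (8.85×10^-12)(0.01263)(2.68×10^12) = 0.2996 A through the full plate area.
The field is uniform, so I_d,enc = I_d (r/R)² = (0.2996)(4.77/6.34)² = 0.170 A.

0.170 A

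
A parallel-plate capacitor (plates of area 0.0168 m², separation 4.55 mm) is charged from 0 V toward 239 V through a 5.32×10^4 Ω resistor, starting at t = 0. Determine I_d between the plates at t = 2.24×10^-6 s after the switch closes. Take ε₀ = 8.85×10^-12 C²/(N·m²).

C = ε₀A/d = (8.85×10^-12)(0.0168)/(4.55×10^-3) = 3.268×10^-11 F and τ = RC = 1.739×10^-6 s. I_d in the gap equals the RC charging current.
I_d(t) = (V₀/R) e^(−t/τ) = 4.492×10^-3 · e^(−1.288) = 1.24×10^-3 A.

1.24×10^-3 A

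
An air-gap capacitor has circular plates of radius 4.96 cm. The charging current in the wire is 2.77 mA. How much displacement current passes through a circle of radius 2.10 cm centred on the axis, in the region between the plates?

4.97×10^-4 A

By continuity the displacement current in the gap matches the conduction current: I_d = 2.77×10^-3 A.
Since J_d is uniform, the enclosed fraction is (r/R)² = 0.1793, giving I_d,enc = 4.97×10^-4 A.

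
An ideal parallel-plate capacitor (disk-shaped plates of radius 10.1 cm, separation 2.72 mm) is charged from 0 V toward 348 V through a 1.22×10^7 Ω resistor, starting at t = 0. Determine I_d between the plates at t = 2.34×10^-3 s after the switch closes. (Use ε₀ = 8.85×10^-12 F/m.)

4.53×10^-6 A

C = ε₀A/d = (8.85×10^-12)(0.03205)/(2.72×10^-3) = 1.043×10^-10 F and τ = RC = 1.272×10^-3 s. I_d in the gap equals the RC charging current.
I_d(t) = (V₀/R) e^(−t/τ) = 2.852×10^-5 · e^(−1.840) = 4.53×10^-6 A.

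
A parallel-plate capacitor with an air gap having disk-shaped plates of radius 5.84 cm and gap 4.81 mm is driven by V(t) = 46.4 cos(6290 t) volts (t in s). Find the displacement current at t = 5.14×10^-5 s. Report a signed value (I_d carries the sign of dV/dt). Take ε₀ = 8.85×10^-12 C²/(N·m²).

-1.83×10^-6 A

dE/dt = (V₀ω/d)·−sin(ωt) with ωt = 0.323306 rad: (46.4)(6290)(-0.3177)/(4.81×10^-3) = -1.928×10^7 V/(m·s).
I_d = ε₀ A dE/dt = (8.85×10^-12)(0.01071)(-1.928×10^7) = -1.83×10^-6 A.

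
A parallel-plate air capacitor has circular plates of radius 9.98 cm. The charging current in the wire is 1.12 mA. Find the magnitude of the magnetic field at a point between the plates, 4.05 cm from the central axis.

9.11×10^-10 T

No conduction current crosses the gap, so I_d there equals the 1.12×10^-3 A in the leads.
For r < R the Ampère–Maxwell law gives B(2πr) = μ₀ I_d (r²/R²), so B = μ₀ I_d r/(2πR²) = (4π×10^-7)(1.12×10^-3)(0.0405)/(2π·0.0998²) = 9.11×10^-10 T.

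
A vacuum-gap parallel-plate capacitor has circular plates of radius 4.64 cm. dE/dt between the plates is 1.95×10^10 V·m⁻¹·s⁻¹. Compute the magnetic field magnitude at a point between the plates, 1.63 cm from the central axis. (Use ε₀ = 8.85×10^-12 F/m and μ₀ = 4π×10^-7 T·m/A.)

1.77×10^-9 T

Total displacement current: I_d = ε₀(πR²)(dE/dt) = (8.85×10^-12)(6.764×10^-3)(1.95×10^10) = 1.167×10^-3 A.
∮B·dl = μ₀ I_d,enc with I_d,enc = I_d r²/R² = 1.440×10^-4 A; so B = μ₀ I_d,enc/(2πr) = 1.77×10^-9 T.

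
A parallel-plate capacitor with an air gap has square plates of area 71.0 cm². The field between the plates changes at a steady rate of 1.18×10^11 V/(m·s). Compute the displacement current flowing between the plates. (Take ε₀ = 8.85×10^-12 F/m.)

7.41×10^-3 A

With a uniform field, Φ_E = EA, so I_d = ε₀ A dE/dt = 7.41×10^-3 A.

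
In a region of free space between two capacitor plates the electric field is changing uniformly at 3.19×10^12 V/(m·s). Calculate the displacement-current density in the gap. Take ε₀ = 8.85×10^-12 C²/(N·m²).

The displacement-current density is ε₀ ∂E/∂t = (8.85×10^-12)(3.19×10^12) = 28.2 A/m².

28.2 A/m²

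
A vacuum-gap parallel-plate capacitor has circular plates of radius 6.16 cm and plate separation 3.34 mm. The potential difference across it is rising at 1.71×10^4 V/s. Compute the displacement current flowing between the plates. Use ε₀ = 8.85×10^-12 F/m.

C = ε₀A/d = (8.85×10^-12)(0.01192)/(3.34×10^-3) = 3.158×10^-11 F.
I_d = C dV/dt = (3.158×10^-11)(1.71×10^4) = 5.40×10^-7 A.

5.40×10^-7 A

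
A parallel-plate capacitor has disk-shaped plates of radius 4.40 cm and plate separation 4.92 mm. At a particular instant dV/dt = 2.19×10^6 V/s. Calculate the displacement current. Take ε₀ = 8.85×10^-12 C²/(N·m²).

2.40×10^-5 A

The field between the plates is E = V/d, so dE/dt = (2.19×10^6)/(4.92×10^-3 m) = 4.451×10^8 V/(m·s).
I_d = ε₀ A (dE/dt) = (8.85×10^-12)(6.082×10^-3)(4.451×10^8) = 2.40×10^-5 A.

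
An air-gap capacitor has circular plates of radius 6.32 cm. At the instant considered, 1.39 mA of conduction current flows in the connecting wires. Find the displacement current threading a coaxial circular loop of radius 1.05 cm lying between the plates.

3.84×10^-5 A

By continuity the displacement current in the gap matches the conduction current: I_d = 1.39×10^-3 A.
Through an area πr² the displacement current is I_d·(πr²/πR²) = I_d (r/R)² = 3.84×10^-5 A.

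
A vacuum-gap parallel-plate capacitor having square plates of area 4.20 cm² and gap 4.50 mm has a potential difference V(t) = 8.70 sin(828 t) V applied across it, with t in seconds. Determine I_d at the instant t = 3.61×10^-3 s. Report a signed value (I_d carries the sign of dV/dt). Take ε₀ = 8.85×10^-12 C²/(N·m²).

-5.88×10^-9 A

dV/dt = (8.70)(828)·cos(2.98908) = -7120 V/s.
I_d = C dV/dt with C = ε₀A/d = (8.85×10^-12)(4.20×10^-4)/(4.50×10^-3) = 8.260×10^-13 F, so I_d = (8.260×10^-13)(-7120) = -5.88×10^-9 A.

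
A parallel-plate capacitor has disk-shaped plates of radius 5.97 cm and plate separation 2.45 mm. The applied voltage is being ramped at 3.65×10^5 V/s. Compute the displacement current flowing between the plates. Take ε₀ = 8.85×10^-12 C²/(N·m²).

The displacement current equals the charging current C dV/dt. With C = ε₀A/d = (8.85×10^-12)(0.01120)/(2.45×10^-3) = 4.046×10^-11 F, I_d = (4.046×10^-11)(3.65×10^5) = 1.48×10^-5 A.

1.48×10^-5 A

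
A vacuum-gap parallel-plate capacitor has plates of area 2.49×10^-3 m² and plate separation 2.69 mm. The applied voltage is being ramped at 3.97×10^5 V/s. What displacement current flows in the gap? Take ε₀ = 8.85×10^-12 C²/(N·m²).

The field between the plates is E = V/d, so dE/dt = (3.97×10^5)/(2.69×10^-3 m) = 1.476×10^8 V/(m·s).
I_d = ε₀ A (dE/dt) = (8.85×10^-12)(2.49×10^-3)(1.476×10^8) = 3.25×10^-6 A.

3.25×10^-6 A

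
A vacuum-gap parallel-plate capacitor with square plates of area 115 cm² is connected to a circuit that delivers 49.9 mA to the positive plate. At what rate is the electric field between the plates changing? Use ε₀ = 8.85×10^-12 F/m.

Charge continuity gives I_d = I = 0.0499 A between the plates.
Since I_d = ε₀ A dE/dt, dE/dt = I_d/(ε₀A) = (0.0499)/((8.85×10^-12)(0.0115)) = 4.90×10^11 V/(m·s).

4.90×10^11 V/(m·s)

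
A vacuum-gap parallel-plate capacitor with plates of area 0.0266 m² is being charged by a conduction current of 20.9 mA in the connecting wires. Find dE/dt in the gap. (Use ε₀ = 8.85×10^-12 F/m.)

8.88×10^10 V/(m·s)

By continuity, I_d in the gap equals the 20.9 mA flowing in the wire.
Inverting I_d = ε₀ A dE/dt gives dE/dt = 0.0209 / (8.85×10^-12 · 0.0266) = 8.88×10^10 V/(m·s).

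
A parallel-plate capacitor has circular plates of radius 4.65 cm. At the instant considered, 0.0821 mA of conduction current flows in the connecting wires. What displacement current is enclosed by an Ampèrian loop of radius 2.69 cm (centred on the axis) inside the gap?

No conduction current crosses the gap, so I_d there equals the 8.21×10^-5 A in the leads.
Through an area πr² the displacement current is I_d·(πr²/πR²) = I_d (r/R)² = 2.75×10^-5 A.

2.75×10^-5 A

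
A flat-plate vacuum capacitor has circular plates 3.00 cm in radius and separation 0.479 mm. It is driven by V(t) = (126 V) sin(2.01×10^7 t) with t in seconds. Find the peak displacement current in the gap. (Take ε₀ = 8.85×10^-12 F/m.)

0.132 A

C = ε₀A/d = (8.85×10^-12)(2.827×10^-3)/(4.79×10^-4) = 5.223×10^-11 F; ω = 2.01×10^7 rad/s.
I_d = C dV/dt, so |I_d|_max = C V₀ ω = (5.223×10^-11)(126)(2.01×10^7) = 0.132 A.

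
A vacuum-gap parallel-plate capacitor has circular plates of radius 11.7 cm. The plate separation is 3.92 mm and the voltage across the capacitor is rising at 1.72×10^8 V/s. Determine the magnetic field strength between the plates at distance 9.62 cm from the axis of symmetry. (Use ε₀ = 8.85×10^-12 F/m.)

2.35×10^-8 T

dE/dt = (dV/dt)/d = 4.388×10^10 V/(m·s); I_d = ε₀(πR²)(dE/dt) = (8.85×10^-12)(0.04301)(4.388×10^10) = 0.01670 A.
An Ampèrian loop of radius r encloses a fraction (r/R)² of I_d. Then B·2πr = μ₀ I_d (r/R)², giving B = μ₀ I_d r/(2πR²) = 2.35×10^-8 T.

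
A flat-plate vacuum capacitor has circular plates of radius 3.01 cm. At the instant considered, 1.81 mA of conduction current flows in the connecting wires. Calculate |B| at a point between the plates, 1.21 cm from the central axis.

4.83×10^-9 T

By continuity the displacement current in the gap matches the conduction current: I_d = 1.81×10^-3 A.
∮B·dl = μ₀ I_d,enc with I_d,enc = I_d r²/R² = 2.925×10^-4 A; so B = μ₀ I_d,enc/(2πr) = 4.83×10^-9 T.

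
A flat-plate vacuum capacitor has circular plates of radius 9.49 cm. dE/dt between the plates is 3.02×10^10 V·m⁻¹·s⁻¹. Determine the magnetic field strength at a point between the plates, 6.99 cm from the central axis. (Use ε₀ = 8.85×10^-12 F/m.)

1.17×10^-8 T

I_d = ε₀ dΦ_E/dt = ε₀ πR² (dE/dt) = (8.85×10^-12)(0.02829)(3.02×10^10) = 7.561×10^-3 A through the full plate area.
For r < R the Ampère–Maxwell law gives B(2πr) = μ₀ I_d (r²/R²), so B = μ₀ I_d r/(2πR²) = (4π×10^-7)(7.561×10^-3)(0.0699)/(2π·0.0949²) = 1.17×10^-8 T.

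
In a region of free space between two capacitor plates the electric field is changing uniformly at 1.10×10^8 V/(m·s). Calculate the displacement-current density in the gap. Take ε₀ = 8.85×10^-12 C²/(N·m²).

9.74×10^-4 A/m²

The displacement-current density is ε₀ ∂E/∂t = (8.85×10^-12)(1.10×10^8) = 9.74×10^-4 A/m².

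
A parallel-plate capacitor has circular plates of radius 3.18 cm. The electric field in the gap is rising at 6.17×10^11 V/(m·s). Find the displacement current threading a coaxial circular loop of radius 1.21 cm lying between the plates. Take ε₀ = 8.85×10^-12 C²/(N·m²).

Total displacement current: I_d = ε₀(πR²)(dE/dt) = (8.85×10^-12)(3.177×10^-3)(6.17×10^11) = 0.01735 A.
Since J_d is uniform, the enclosed fraction is (r/R)² = 0.1448, giving I_d,enc = 2.51×10^-3 A.

2.51×10^-3 A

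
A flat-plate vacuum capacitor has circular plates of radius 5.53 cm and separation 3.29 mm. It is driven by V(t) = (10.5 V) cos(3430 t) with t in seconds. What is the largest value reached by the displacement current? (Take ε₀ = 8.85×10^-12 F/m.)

The displacement current equals the conduction current C dV/dt, which peaks at C V₀ ω.
With C = ε₀A/d = (8.85×10^-12)(9.607×10^-3)/(3.29×10^-3) = 2.584×10^-11 F and ω = 3430 rad/s, I_d,max = (2.584×10^-11)(10.5)(3430) = 9.31×10^-7 A.

9.31×10^-7 A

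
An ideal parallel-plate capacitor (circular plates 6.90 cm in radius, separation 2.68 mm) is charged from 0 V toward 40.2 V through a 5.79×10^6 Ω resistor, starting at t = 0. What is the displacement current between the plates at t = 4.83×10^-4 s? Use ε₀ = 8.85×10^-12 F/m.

C = ε₀A/d = (8.85×10^-12)(0.01496)/(2.68×10^-3) = 4.940×10^-11 F and τ = RC = 2.860×10^-4 s. I_d in the gap equals the RC charging current.
I_d(t) = (V₀/R) e^(−t/τ) = 6.943×10^-6 · e^(−1.689) = 1.28×10^-6 A.

1.28×10^-6 A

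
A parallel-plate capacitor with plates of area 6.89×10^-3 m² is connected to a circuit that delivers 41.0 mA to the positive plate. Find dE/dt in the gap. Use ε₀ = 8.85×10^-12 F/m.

6.72×10^11 V/(m·s)

By continuity, I_d in the gap equals the 41.0 mA flowing in the wire.
Since I_d = ε₀ A dE/dt, dE/dt = I_d/(ε₀A) = (0.0410)/((8.85×10^-12)(6.89×10^-3)) = 6.72×10^11 V/(m·s).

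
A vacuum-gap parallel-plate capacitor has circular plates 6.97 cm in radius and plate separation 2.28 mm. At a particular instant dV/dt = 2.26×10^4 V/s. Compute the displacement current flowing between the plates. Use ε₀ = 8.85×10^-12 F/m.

C = ε₀A/d = (8.85×10^-12)(0.01526)/(2.28×10^-3) = 5.923×10^-11 F.
I_d = C dV/dt = (5.923×10^-11)(2.26×10^4) = 1.34×10^-6 A.

1.34×10^-6 A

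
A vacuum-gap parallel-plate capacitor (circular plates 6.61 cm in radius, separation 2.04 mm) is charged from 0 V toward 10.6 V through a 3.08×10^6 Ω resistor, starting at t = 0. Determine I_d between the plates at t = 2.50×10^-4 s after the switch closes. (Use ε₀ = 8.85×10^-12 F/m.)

C = ε₀A/d = (8.85×10^-12)(0.01373)/(2.04×10^-3) = 5.956×10^-11 F and τ = RC = 1.834×10^-4 s. I_d in the gap equals the RC charging current.
I_d(t) = (V₀/R) e^(−t/τ) = 3.442×10^-6 · e^(−1.363) = 8.81×10^-7 A.

8.81×10^-7 A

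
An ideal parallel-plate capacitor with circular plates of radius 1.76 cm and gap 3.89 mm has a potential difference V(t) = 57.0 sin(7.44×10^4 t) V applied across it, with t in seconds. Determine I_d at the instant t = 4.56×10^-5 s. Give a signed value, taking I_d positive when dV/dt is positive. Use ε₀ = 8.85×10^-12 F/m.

dE/dt = (V₀ω/d)·cos(ωt) with ωt = 3.39264 rad: (57.0)(7.44×10^4)(-0.9687)/(3.89×10^-3) = -1.056×10^9 V/(m·s).
I_d = ε₀ A dE/dt = (8.85×10^-12)(9.731×10^-4)(-1.056×10^9) = -9.09×10^-6 A.

-9.09×10^-6 A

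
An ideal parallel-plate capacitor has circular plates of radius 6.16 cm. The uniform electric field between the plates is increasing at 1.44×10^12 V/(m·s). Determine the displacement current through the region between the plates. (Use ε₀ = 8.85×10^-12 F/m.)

With a uniform field, Φ_E = EA, so I_d = ε₀ A dE/dt = 0.152 A.

0.152 A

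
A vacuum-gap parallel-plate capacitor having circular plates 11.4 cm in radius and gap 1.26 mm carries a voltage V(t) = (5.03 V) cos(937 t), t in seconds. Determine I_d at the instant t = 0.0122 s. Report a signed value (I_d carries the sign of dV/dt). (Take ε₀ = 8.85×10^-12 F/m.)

dE/dt = (V₀ω/d)·−sin(ωt) with ωt = 11.4314 rad: (5.03)(937)(0.9065)/(1.26×10^-3) = 3.391×10^6 V/(m·s).
I_d = ε₀ A dE/dt = (8.85×10^-12)(0.04083)(3.391×10^6) = 1.23×10^-6 A.

1.23×10^-6 A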